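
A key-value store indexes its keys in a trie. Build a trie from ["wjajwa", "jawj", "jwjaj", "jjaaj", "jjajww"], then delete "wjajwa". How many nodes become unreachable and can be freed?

6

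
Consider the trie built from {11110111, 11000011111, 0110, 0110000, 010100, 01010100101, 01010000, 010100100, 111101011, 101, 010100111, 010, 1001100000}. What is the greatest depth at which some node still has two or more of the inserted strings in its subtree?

Look for the deepest trie node that still has at least two words in its subtree.
e.g. "010100100" and "010100111" share the prefix "0101001" of length 7; no pair shares a longer one.
Longest shared-prefix length: 7

7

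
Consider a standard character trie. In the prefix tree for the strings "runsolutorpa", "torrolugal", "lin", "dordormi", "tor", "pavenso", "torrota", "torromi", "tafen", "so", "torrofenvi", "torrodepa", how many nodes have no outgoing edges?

11

A leaf is a node with no children — equivalently, the end of a word that is not a proper prefix of any other stored word.
Those words: "dordormi", "lin", "pavenso", "runsolutorpa", "so", "tafen", "torrodepa", "torrofenvi", "torrolugal", "torromi", "torrota"
Leaf count: 11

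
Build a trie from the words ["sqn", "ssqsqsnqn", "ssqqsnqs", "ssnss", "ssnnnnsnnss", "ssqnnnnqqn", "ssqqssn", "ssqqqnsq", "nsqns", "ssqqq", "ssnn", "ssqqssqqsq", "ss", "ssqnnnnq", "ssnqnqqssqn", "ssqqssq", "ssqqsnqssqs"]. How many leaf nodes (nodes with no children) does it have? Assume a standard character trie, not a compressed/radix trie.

11

Leaves are exactly the stored words that no other stored word extends.
Those words: "nsqns", "sqn", "ssnnnnsnnss", "ssnqnqqssqn", "ssnss", "ssqnnnnqqn", "ssqqqnsq", "ssqqsnqssqs", "ssqqssn", "ssqqssqqsq", "ssqsqsnqn"
Leaf count: 11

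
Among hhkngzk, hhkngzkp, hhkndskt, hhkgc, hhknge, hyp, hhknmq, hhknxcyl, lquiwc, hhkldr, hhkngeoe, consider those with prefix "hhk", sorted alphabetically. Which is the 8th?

hhknmq

Words with prefix "hhk", in lexicographic order: "hhkgc", "hhkldr", "hhkndskt", "hhknge", "hhkngeoe", "hhkngzk", "hhkngzkp", "hhknmq", "hhknxcyl"
The 8th is hhknmq.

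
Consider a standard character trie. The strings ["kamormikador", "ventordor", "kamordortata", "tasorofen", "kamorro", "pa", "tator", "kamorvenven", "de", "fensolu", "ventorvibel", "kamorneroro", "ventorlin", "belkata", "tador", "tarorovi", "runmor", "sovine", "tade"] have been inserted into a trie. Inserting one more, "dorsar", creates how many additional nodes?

5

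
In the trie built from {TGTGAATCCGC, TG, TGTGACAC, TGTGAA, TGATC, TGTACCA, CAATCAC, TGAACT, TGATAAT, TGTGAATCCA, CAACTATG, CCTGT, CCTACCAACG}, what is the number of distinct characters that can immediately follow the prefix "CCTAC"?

1

Follow the path "CCTAC" to its node, then look at its outgoing edges.
Characters that immediately follow "CCTAC" among the stored strings: {C}.
That node has 1 child edge.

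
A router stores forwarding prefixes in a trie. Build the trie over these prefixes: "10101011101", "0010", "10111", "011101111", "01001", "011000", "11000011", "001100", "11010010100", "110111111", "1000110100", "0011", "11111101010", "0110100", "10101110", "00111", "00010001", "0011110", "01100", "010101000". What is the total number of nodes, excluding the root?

92

Count nodes per top-level branch (shared prefixes stored once):
  '0'-branch (00010001, 0010, 0011, 001100, 00111, 0011110, 01001, 010101000, 01100, 011000, 0110100, 011101111): 39 nodes
  '1'-branch (1000110100, 10101011101, 10101110, 10111, 11000011, 11010010100, 110111111, 11111101010): 53 nodes
Sum: 92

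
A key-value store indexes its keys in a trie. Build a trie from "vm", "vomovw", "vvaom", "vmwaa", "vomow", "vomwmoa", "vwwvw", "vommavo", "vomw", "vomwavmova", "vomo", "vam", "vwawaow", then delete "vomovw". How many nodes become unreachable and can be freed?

2

Walk "vomovw" from the leaf back toward the root, removing each node that no remaining word uses.
The suffix "vw" (2 nodes) is used only by "vomovw"; the node for "vomo" still has the child "w", so pruning stops there.
Nodes removed: 2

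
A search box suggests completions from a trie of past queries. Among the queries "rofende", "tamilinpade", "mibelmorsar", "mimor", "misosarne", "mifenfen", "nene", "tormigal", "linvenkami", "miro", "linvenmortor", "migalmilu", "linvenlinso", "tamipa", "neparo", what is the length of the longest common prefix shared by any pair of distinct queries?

The deepest shared node is where two words last agree before diverging.
e.g. "linvenkami" and "linvenlinso" share the prefix "linven" of length 6; no pair shares a longer one.
Longest shared-prefix length: 6

6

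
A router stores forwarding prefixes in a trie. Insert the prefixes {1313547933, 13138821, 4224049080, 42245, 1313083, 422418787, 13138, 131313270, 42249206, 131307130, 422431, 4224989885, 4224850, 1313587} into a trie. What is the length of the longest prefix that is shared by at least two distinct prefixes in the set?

5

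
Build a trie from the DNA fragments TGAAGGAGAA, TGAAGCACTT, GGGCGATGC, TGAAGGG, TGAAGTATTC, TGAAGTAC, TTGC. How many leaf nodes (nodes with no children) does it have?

7

Leaves are exactly the stored words that no other stored word extends.
Those words: "GGGCGATGC", "TGAAGCACTT", "TGAAGGAGAA", "TGAAGGG", "TGAAGTAC", "TGAAGTATTC", "TTGC"
Leaf count: 7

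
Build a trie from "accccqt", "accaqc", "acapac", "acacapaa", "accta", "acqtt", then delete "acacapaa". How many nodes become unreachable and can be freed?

After clearing the end-marker at "acacapaa", prune upward until reaching a node still needed by another word.
The suffix "capaa" (5 nodes) is used only by "acacapaa"; the node for "aca" still has the child "p", so pruning stops there.
Nodes removed: 5

5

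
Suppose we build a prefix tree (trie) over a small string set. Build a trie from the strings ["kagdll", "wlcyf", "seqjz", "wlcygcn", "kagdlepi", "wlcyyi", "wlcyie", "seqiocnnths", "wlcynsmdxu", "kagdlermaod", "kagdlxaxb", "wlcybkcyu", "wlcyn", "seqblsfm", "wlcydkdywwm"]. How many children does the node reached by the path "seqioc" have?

1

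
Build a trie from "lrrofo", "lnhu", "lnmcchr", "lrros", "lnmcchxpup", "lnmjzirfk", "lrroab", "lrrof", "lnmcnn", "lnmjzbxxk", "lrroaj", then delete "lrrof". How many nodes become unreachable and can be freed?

After clearing the end-marker at "lrrof", prune upward until reaching a node still needed by another word.
Every node on "lrrof" is still needed (e.g. by "lrrofo"), so nothing is freed.
Nodes removed: 0

0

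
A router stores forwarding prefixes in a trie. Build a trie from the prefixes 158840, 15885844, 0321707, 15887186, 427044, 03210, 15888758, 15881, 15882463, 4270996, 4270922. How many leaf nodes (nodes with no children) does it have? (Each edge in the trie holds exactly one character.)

A leaf is a node with no children — equivalently, the end of a word that is not a proper prefix of any other stored word.
Those words: "03210", "0321707", "15881", "15882463", "158840", "15885844", "15887186", "15888758", "427044", "4270922", "4270996"
Leaf count: 11

11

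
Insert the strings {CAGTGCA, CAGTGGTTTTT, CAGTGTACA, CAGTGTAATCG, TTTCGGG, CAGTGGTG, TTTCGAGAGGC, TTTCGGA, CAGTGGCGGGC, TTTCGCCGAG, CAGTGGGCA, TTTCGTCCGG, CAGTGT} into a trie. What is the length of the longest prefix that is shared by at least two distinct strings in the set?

7

Look for the deepest trie node that still has at least two words in its subtree.
e.g. "CAGTGGTG" and "CAGTGGTTTTT" share the prefix "CAGTGGT" of length 7; no pair shares a longer one.
Longest shared-prefix length: 7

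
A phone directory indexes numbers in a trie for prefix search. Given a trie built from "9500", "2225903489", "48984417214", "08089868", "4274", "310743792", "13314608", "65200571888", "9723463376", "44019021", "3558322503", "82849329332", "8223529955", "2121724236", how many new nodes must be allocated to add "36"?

1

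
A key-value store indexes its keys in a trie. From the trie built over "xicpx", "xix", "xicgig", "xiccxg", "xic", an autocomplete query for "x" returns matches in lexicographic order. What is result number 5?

xix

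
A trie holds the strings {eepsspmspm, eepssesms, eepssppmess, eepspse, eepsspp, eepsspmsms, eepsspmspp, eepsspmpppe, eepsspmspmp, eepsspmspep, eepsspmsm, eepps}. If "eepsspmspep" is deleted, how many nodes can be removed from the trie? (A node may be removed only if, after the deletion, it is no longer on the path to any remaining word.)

2

After clearing the end-marker at "eepsspmspep", prune upward until reaching a node still needed by another word.
The suffix "ep" (2 nodes) is used only by "eepsspmspep"; the node for "eepsspmsp" still has the child "m", so pruning stops there.
Nodes removed: 2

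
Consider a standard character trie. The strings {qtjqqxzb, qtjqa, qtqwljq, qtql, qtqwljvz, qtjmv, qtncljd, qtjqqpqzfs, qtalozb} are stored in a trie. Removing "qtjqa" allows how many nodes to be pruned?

1

After clearing the end-marker at "qtjqa", prune upward until reaching a node still needed by another word.
The suffix "a" (1 node) is used only by "qtjqa"; the node for "qtjq" still has the child "q", so pruning stops there.
Nodes removed: 1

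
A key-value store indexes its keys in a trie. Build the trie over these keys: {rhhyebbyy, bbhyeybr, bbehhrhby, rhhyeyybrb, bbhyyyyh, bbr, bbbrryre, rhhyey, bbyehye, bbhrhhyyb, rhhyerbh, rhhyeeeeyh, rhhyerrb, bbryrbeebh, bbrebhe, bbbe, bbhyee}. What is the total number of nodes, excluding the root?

74

Insert word by word; a character creates a node only if that edge doesn't already exist:
  "rhhyebbyy" → 9 new (r, h, h, y, e, b, b, y, y)
  "bbhyeybr" → 8 new (b, b, h, y, e, y, b, r)
  "bbehhrhby" → prefix "bb" already present; 7 new (e, h, h, r, h, b, y)
  "rhhyeyybrb" → prefix "rhhye" already present; 5 new (y, y, b, r, b)
  "bbhyyyyh" → prefix "bbhy" already present; 4 new (y, y, y, h)
  "bbr" → prefix "bb" already present; 1 new (r)
  "bbbrryre" → prefix "bb" already present; 6 new (b, r, r, y, r, e)
  "rhhyey" → prefix "rhhyey" already present; 0 new (none)
  "bbyehye" → prefix "bb" already present; 5 new (y, e, h, y, e)
  "bbhrhhyyb" → prefix "bbh" already present; 6 new (r, h, h, y, y, b)
  "rhhyerbh" → prefix "rhhye" already present; 3 new (r, b, h)
  "rhhyeeeeyh" → prefix "rhhye" already present; 5 new (e, e, e, y, h)
  "rhhyerrb" → prefix "rhhyer" already present; 2 new (r, b)
  "bbryrbeebh" → prefix "bbr" already present; 7 new (y, r, b, e, e, b, h)
  "bbrebhe" → prefix "bbr" already present; 4 new (e, b, h, e)
  "bbbe" → prefix "bbb" already present; 1 new (e)
  "bbhyee" → prefix "bbhye" already present; 1 new (e)
Total nodes = 9 + 8 + 7 + 5 + 4 + 1 + 6 + 0 + 5 + 6 + 3 + 5 + 2 + 7 + 4 + 1 + 1 = 74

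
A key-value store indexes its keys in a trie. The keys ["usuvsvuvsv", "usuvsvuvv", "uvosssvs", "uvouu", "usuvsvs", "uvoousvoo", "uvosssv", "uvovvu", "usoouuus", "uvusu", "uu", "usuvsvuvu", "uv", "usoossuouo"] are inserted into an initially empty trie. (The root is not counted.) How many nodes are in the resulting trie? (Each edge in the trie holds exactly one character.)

Insert word by word; a character creates a node only if that edge doesn't already exist:
  "usuvsvuvsv" → 10 new (u, s, u, v, s, v, u, v, s, v)
  "usuvsvuvv" → prefix "usuvsvuv" already present; 1 new (v)
  "uvosssvs" → prefix "u" already present; 7 new (v, o, s, s, s, v, s)
  "uvouu" → prefix "uvo" already present; 2 new (u, u)
  "usuvsvs" → prefix "usuvsv" already present; 1 new (s)
  "uvoousvoo" → prefix "uvo" already present; 6 new (o, u, s, v, o, o)
  "uvosssv" → prefix "uvosssv" already present; 0 new (none)
  "uvovvu" → prefix "uvo" already present; 3 new (v, v, u)
  "usoouuus" → prefix "us" already present; 6 new (o, o, u, u, u, s)
  "uvusu" → prefix "uv" already present; 3 new (u, s, u)
  "uu" → prefix "u" already present; 1 new (u)
  "usuvsvuvu" → prefix "usuvsvuv" already present; 1 new (u)
  "uv" → prefix "uv" already present; 0 new (none)
  "usoossuouo" → prefix "usoo" already present; 6 new (s, s, u, o, u, o)
Total nodes = 10 + 1 + 7 + 2 + 1 + 6 + 0 + 3 + 6 + 3 + 1 + 1 + 0 + 6 = 47

47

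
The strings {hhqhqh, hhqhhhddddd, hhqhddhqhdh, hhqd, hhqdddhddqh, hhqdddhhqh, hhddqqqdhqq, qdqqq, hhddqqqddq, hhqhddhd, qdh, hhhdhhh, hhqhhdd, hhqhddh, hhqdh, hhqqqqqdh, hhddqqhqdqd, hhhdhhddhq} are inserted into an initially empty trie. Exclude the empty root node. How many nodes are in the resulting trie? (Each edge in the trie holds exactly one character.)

72

Trace insertions, counting only characters that open a new branch:
  "hhqhqh" → 6 new (h, h, q, h, q, h)
  "hhqhhhddddd" → prefix "hhqh" already present; 7 new (h, h, d, d, d, d, d)
  "hhqhddhqhdh" → prefix "hhqh" already present; 7 new (d, d, h, q, h, d, h)
  "hhqd" → prefix "hhq" already present; 1 new (d)
  "hhqdddhddqh" → prefix "hhqd" already present; 7 new (d, d, h, d, d, q, h)
  "hhqdddhhqh" → prefix "hhqdddh" already present; 3 new (h, q, h)
  "hhddqqqdhqq" → prefix "hh" already present; 9 new (d, d, q, q, q, d, h, q, q)
  "qdqqq" → 5 new (q, d, q, q, q)
  "hhddqqqddq" → prefix "hhddqqqd" already present; 2 new (d, q)
  "hhqhddhd" → prefix "hhqhddh" already present; 1 new (d)
  "qdh" → prefix "qd" already present; 1 new (h)
  "hhhdhhh" → prefix "hh" already present; 5 new (h, d, h, h, h)
  "hhqhhdd" → prefix "hhqhh" already present; 2 new (d, d)
  "hhqhddh" → prefix "hhqhddh" already present; 0 new (none)
  "hhqdh" → prefix "hhqd" already present; 1 new (h)
  "hhqqqqqdh" → prefix "hhq" already present; 6 new (q, q, q, q, d, h)
  "hhddqqhqdqd" → prefix "hhddqq" already present; 5 new (h, q, d, q, d)
  "hhhdhhddhq" → prefix "hhhdhh" already present; 4 new (d, d, h, q)
Total nodes = 6 + 7 + 7 + 1 + 7 + 3 + 9 + 5 + 2 + 1 + 1 + 5 + 2 + 0 + 1 + 6 + 5 + 4 = 72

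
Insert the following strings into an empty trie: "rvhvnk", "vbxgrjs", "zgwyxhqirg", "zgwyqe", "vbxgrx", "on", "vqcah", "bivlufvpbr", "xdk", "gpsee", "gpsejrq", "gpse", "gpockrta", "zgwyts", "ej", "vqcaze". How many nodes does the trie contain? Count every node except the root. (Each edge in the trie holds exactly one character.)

65

Trace insertions, counting only characters that open a new branch:
  "rvhvnk" → 6 new (r, v, h, v, n, k)
  "vbxgrjs" → 7 new (v, b, x, g, r, j, s)
  "zgwyxhqirg" → 10 new (z, g, w, y, x, h, q, i, r, g)
  "zgwyqe" → prefix "zgwy" already present; 2 new (q, e)
  "vbxgrx" → prefix "vbxgr" already present; 1 new (x)
  "on" → 2 new (o, n)
  "vqcah" → prefix "v" already present; 4 new (q, c, a, h)
  "bivlufvpbr" → 10 new (b, i, v, l, u, f, v, p, b, r)
  "xdk" → 3 new (x, d, k)
  "gpsee" → 5 new (g, p, s, e, e)
  "gpsejrq" → prefix "gpse" already present; 3 new (j, r, q)
  "gpse" → prefix "gpse" already present; 0 new (none)
  "gpockrta" → prefix "gp" already present; 6 new (o, c, k, r, t, a)
  "zgwyts" → prefix "zgwy" already present; 2 new (t, s)
  "ej" → 2 new (e, j)
  "vqcaze" → prefix "vqca" already present; 2 new (z, e)
Total nodes = 6 + 7 + 10 + 2 + 1 + 2 + 4 + 10 + 3 + 5 + 3 + 0 + 6 + 2 + 2 + 2 = 65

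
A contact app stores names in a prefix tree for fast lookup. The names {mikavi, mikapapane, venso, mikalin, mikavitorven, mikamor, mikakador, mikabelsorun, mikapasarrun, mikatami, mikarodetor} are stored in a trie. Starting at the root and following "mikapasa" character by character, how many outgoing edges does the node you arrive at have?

1

The children of the "mikapasa" node are the distinct next characters among strings starting with "mikapasa".
Distinct next characters after "mikapasa": r.
That node has 1 child edge.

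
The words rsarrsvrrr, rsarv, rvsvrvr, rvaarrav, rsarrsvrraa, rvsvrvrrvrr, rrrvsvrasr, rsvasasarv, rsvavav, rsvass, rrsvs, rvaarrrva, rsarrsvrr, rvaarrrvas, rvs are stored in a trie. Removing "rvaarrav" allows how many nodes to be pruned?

A node on "rvaarrav"'s path can go only if nothing else ends at it or branches off below it.
The suffix "av" (2 nodes) is used only by "rvaarrav"; the node for "rvaarr" still has the child "r", so pruning stops there.
Nodes removed: 2

2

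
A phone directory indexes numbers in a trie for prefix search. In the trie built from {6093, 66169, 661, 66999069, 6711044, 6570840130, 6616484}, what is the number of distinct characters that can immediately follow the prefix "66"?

Walk "66" from the root, arriving at one node.
Distinct next characters after "66": 1, 9.
That node has 2 child edges.

2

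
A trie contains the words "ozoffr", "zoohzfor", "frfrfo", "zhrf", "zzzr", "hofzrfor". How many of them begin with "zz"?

Traverse to the node for "zz", then collect every word in that subtree.
Words under "zz": zzzr
Count: 1

1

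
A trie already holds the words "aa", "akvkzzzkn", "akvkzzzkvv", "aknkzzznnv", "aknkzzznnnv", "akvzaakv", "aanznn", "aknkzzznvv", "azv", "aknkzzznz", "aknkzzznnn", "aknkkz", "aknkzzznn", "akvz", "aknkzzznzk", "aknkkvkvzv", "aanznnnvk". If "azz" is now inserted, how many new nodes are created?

The longest prefix of "azz" already in the trie is "az" (length 2).
New nodes needed: |"azz"| − 2 = 3 − 2 = 1.

1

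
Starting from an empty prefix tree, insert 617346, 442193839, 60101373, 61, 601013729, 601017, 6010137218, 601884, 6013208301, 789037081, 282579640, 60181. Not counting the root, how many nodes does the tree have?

56

Insert word by word; a character creates a node only if that edge doesn't already exist:
  "617346" → 6 new (6, 1, 7, 3, 4, 6)
  "442193839" → 9 new (4, 4, 2, 1, 9, 3, 8, 3, 9)
  "60101373" → prefix "6" already present; 7 new (0, 1, 0, 1, 3, 7, 3)
  "61" → prefix "61" already present; 0 new (none)
  "601013729" → prefix "6010137" already present; 2 new (2, 9)
  "601017" → prefix "60101" already present; 1 new (7)
  "6010137218" → prefix "60101372" already present; 2 new (1, 8)
  "601884" → prefix "601" already present; 3 new (8, 8, 4)
  "6013208301" → prefix "601" already present; 7 new (3, 2, 0, 8, 3, 0, 1)
  "789037081" → 9 new (7, 8, 9, 0, 3, 7, 0, 8, 1)
  "282579640" → 9 new (2, 8, 2, 5, 7, 9, 6, 4, 0)
  "60181" → prefix "6018" already present; 1 new (1)
Total nodes = 6 + 9 + 7 + 0 + 2 + 1 + 2 + 3 + 7 + 9 + 9 + 1 = 56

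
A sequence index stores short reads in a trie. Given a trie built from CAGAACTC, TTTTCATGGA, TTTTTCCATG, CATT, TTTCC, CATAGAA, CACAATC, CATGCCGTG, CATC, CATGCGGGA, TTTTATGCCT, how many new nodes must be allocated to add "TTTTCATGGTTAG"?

4

The longest prefix of "TTTTCATGGTTAG" already in the trie is "TTTTCATGG" (length 9).
Each of the 4 remaining characters creates one node.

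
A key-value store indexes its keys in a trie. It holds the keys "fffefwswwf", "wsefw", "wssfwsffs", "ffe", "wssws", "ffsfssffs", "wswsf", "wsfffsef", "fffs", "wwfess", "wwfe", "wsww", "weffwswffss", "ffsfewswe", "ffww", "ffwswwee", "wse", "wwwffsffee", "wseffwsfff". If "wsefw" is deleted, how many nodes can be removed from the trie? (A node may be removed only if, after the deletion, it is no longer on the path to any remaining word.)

1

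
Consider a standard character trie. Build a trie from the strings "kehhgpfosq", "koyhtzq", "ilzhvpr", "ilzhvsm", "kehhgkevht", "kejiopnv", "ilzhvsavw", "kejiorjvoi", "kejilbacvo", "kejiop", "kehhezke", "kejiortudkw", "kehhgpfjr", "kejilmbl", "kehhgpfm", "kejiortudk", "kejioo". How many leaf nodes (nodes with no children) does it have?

Leaves are exactly the stored words that no other stored word extends.
Those words: "ilzhvpr", "ilzhvsavw", "ilzhvsm", "kehhezke", "kehhgkevht", "kehhgpfjr", "kehhgpfm", "kehhgpfosq", "kejilbacvo", "kejilmbl", "kejioo", "kejiopnv", "kejiorjvoi", "kejiortudkw", "koyhtzq"
Leaf count: 15

15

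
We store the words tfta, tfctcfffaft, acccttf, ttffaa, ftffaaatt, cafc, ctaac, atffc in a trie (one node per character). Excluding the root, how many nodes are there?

46

Count nodes per top-level branch (shared prefixes stored once):
  'a'-branch (acccttf, atffc): 11 nodes
  'c'-branch (cafc, ctaac): 8 nodes
  'f'-branch (ftffaaatt): 9 nodes
  't'-branch (tfctcfffaft, tfta, ttffaa): 18 nodes
Sum: 46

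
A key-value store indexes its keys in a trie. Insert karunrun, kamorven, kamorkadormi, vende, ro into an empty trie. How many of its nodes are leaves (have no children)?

5

Leaves are exactly the stored words that no other stored word extends.
Those words: "kamorkadormi", "kamorven", "karunrun", "ro", "vende"
Leaf count: 5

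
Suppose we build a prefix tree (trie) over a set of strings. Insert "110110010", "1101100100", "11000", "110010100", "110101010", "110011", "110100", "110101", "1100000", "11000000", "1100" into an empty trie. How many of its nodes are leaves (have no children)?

6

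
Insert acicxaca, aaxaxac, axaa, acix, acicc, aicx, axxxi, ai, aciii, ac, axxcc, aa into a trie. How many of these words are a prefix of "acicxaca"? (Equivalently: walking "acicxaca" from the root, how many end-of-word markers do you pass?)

2

Check each prefix of "acicxaca" against the stored set — each match is an end-marker on the path.
Prefixes of the query that are stored words: "ac", "acicxaca"
Count: 2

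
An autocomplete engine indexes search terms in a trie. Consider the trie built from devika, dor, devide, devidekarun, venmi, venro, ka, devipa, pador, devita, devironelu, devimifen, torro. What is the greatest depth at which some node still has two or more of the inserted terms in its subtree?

6

Look for the deepest trie node that still has at least two words in its subtree.
e.g. "devide" and "devidekarun" share the prefix "devide" of length 6; no pair shares a longer one.
Longest shared-prefix length: 6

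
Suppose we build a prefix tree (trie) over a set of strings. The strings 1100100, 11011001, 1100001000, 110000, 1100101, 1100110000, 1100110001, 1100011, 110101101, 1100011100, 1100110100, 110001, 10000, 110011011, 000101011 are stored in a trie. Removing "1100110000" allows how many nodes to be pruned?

A node on "1100110000"'s path can go only if nothing else ends at it or branches off below it.
The suffix "0" (1 node) is used only by "1100110000"; the node for "110011000" still has the child "1", so pruning stops there.
Nodes removed: 1

1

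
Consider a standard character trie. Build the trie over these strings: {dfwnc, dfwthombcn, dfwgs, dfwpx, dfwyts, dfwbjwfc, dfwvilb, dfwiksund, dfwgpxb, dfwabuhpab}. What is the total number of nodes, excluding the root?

Trace insertions, counting only characters that open a new branch:
  "dfwnc" → 5 new (d, f, w, n, c)
  "dfwthombcn" → prefix "dfw" already present; 7 new (t, h, o, m, b, c, n)
  "dfwgs" → prefix "dfw" already present; 2 new (g, s)
  "dfwpx" → prefix "dfw" already present; 2 new (p, x)
  "dfwyts" → prefix "dfw" already present; 3 new (y, t, s)
  "dfwbjwfc" → prefix "dfw" already present; 5 new (b, j, w, f, c)
  "dfwvilb" → prefix "dfw" already present; 4 new (v, i, l, b)
  "dfwiksund" → prefix "dfw" already present; 6 new (i, k, s, u, n, d)
  "dfwgpxb" → prefix "dfwg" already present; 3 new (p, x, b)
  "dfwabuhpab" → prefix "dfw" already present; 7 new (a, b, u, h, p, a, b)
Total nodes = 5 + 7 + 2 + 2 + 3 + 5 + 4 + 6 + 3 + 7 = 44

44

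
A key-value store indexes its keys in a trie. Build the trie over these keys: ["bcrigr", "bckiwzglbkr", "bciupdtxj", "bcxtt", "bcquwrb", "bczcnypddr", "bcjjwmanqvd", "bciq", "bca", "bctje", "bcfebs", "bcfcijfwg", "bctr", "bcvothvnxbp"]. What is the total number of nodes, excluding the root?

For each word, the new-node count is its length minus the longest prefix already in the trie:
  "bcrigr" → 6 new (b, c, r, i, g, r)
  "bckiwzglbkr" → prefix "bc" already present; 9 new (k, i, w, z, g, l, b, k, r)
  "bciupdtxj" → prefix "bc" already present; 7 new (i, u, p, d, t, x, j)
  "bcxtt" → prefix "bc" already present; 3 new (x, t, t)
  "bcquwrb" → prefix "bc" already present; 5 new (q, u, w, r, b)
  "bczcnypddr" → prefix "bc" already present; 8 new (z, c, n, y, p, d, d, r)
  "bcjjwmanqvd" → prefix "bc" already present; 9 new (j, j, w, m, a, n, q, v, d)
  "bciq" → prefix "bci" already present; 1 new (q)
  "bca" → prefix "bc" already present; 1 new (a)
  "bctje" → prefix "bc" already present; 3 new (t, j, e)
  "bcfebs" → prefix "bc" already present; 4 new (f, e, b, s)
  "bcfcijfwg" → prefix "bcf" already present; 6 new (c, i, j, f, w, g)
  "bctr" → prefix "bct" already present; 1 new (r)
  "bcvothvnxbp" → prefix "bc" already present; 9 new (v, o, t, h, v, n, x, b, p)
Total nodes = 6 + 9 + 7 + 3 + 5 + 8 + 9 + 1 + 1 + 3 + 4 + 6 + 1 + 9 = 72

72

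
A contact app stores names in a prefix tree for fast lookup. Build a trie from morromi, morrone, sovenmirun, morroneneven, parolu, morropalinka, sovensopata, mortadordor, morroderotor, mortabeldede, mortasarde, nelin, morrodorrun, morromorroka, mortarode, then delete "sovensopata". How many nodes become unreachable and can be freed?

Walk "sovensopata" from the leaf back toward the root, removing each node that no remaining word uses.
The suffix "sopata" (6 nodes) is used only by "sovensopata"; the node for "soven" still has the child "m", so pruning stops there.
Nodes removed: 6

6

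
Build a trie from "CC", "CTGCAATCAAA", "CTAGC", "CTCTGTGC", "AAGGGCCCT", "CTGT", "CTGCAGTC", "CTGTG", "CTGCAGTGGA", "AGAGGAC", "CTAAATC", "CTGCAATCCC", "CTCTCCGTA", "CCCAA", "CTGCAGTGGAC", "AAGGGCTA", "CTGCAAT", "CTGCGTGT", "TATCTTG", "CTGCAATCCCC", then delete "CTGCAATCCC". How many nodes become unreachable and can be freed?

After clearing the end-marker at "CTGCAATCCC", prune upward until reaching a node still needed by another word.
Every node on "CTGCAATCCC" is still needed (e.g. by "CTGCAATCCCC"), so nothing is freed.
Nodes removed: 0

0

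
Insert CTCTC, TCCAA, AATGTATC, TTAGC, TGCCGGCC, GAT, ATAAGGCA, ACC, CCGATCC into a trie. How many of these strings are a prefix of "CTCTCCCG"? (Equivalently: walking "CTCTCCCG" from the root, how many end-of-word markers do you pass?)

1

Walk "CTCTCCCG" from the root; an end-of-word marker is hit whenever a stored word is a prefix of "CTCTCCCG".
Prefixes of the query that are stored words: "CTCTC"
Count: 1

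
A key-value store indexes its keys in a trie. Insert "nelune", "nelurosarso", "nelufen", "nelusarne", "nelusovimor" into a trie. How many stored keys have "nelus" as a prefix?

Filter for entries beginning with "nelus":
Words under "nelus": nelusarne, nelusovimor
Count: 2

2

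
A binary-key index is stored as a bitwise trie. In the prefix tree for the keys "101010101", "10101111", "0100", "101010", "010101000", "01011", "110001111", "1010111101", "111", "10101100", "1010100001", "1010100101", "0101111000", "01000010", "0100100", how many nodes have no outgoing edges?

A leaf is a node with no children — equivalently, the end of a word that is not a proper prefix of any other stored word.
Those words: "01000010", "0100100", "010101000", "0101111000", "1010100001", "1010100101", "101010101", "10101100", "1010111101", "110001111", "111"
Leaf count: 11

11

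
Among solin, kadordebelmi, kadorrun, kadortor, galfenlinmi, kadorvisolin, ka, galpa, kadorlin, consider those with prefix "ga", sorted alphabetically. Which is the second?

galpa

Filter for "ga…" and sort: "galfenlinmi", "galpa"
The 2nd is galpa.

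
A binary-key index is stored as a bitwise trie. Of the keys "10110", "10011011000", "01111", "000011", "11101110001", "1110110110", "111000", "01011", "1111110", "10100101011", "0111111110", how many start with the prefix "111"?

4

Walk to "111"; the words in its subtree are exactly those with that prefix.
Words under "111": 111000, 1110110110, 11101110001, 1111110
Count: 4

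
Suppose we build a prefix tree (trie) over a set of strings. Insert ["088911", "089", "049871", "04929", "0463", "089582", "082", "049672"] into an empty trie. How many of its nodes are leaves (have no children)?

7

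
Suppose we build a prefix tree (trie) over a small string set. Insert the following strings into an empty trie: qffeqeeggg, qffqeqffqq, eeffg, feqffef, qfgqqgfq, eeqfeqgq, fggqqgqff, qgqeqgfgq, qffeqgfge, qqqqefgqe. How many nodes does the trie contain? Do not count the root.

Trace insertions, counting only characters that open a new branch:
  "qffeqeeggg" → 10 new (q, f, f, e, q, e, e, g, g, g)
  "qffqeqffqq" → prefix "qff" already present; 7 new (q, e, q, f, f, q, q)
  "eeffg" → 5 new (e, e, f, f, g)
  "feqffef" → 7 new (f, e, q, f, f, e, f)
  "qfgqqgfq" → prefix "qf" already present; 6 new (g, q, q, g, f, q)
  "eeqfeqgq" → prefix "ee" already present; 6 new (q, f, e, q, g, q)
  "fggqqgqff" → prefix "f" already present; 8 new (g, g, q, q, g, q, f, f)
  "qgqeqgfgq" → prefix "q" already present; 8 new (g, q, e, q, g, f, g, q)
  "qffeqgfge" → prefix "qffeq" already present; 4 new (g, f, g, e)
  "qqqqefgqe" → prefix "q" already present; 8 new (q, q, q, e, f, g, q, e)
Total nodes = 10 + 7 + 5 + 7 + 6 + 6 + 8 + 8 + 4 + 8 = 69

69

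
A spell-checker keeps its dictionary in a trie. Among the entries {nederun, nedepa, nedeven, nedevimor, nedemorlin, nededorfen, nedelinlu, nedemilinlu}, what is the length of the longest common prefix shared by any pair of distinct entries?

5

The deepest shared node is where two words last agree before diverging.
e.g. "nedemilinlu" and "nedemorlin" share the prefix "nedem" of length 5; no pair shares a longer one.
Longest shared-prefix length: 5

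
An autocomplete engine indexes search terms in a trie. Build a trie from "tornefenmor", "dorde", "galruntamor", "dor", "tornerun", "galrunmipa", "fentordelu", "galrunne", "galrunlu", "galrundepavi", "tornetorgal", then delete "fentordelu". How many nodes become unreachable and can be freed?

10

A node on "fentordelu"'s path can go only if nothing else ends at it or branches off below it.
No other word shares any prefix with "fentordelu", so all 10 of its nodes go.
Nodes removed: 10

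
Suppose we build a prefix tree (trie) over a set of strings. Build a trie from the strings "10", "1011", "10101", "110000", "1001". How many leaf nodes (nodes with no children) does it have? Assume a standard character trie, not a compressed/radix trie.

Leaves are exactly the stored words that no other stored word extends.
Those words: "1001", "10101", "1011", "110000"
Leaf count: 4

4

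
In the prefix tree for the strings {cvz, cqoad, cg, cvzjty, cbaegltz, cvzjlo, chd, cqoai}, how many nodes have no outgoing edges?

7

A leaf is a node with no children — equivalently, the end of a word that is not a proper prefix of any other stored word.
Those words: "cbaegltz", "cg", "chd", "cqoad", "cqoai", "cvzjlo", "cvzjty"
Leaf count: 7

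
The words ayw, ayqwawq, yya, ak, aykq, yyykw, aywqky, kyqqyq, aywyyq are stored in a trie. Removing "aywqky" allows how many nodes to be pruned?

3

A node on "aywqky"'s path can go only if nothing else ends at it or branches off below it.
The suffix "qky" (3 nodes) is used only by "aywqky"; the node for "ayw" still has the child "y", so pruning stops there.
Nodes removed: 3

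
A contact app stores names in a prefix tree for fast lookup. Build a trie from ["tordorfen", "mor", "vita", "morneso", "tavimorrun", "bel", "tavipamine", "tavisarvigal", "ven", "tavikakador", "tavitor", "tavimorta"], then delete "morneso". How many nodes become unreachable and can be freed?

After clearing the end-marker at "morneso", prune upward until reaching a node still needed by another word.
The suffix "neso" (4 nodes) is used only by "morneso"; "mor" is itself a stored word, so pruning stops there.
Nodes removed: 4

4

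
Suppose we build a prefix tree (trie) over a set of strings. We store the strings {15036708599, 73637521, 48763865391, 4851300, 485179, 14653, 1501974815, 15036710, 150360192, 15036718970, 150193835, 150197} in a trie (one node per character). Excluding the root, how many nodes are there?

Insert word by word; a character creates a node only if that edge doesn't already exist:
  "15036708599" → 11 new (1, 5, 0, 3, 6, 7, 0, 8, 5, 9, 9)
  "73637521" → 8 new (7, 3, 6, 3, 7, 5, 2, 1)
  "48763865391" → 11 new (4, 8, 7, 6, 3, 8, 6, 5, 3, 9, 1)
  "4851300" → prefix "48" already present; 5 new (5, 1, 3, 0, 0)
  "485179" → prefix "4851" already present; 2 new (7, 9)
  "14653" → prefix "1" already present; 4 new (4, 6, 5, 3)
  "1501974815" → prefix "150" already present; 7 new (1, 9, 7, 4, 8, 1, 5)
  "15036710" → prefix "150367" already present; 2 new (1, 0)
  "150360192" → prefix "15036" already present; 4 new (0, 1, 9, 2)
  "15036718970" → prefix "1503671" already present; 4 new (8, 9, 7, 0)
  "150193835" → prefix "15019" already present; 4 new (3, 8, 3, 5)
  "150197" → prefix "150197" already present; 0 new (none)
Total nodes = 11 + 8 + 11 + 5 + 2 + 4 + 7 + 2 + 4 + 4 + 4 + 0 = 62

62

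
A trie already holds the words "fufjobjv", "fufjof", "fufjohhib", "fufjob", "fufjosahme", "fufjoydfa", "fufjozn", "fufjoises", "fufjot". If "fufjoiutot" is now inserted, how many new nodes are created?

4

The longest prefix of "fufjoiutot" already in the trie is "fufjoi" (length 6).
So 10 − 6 = 4 new nodes.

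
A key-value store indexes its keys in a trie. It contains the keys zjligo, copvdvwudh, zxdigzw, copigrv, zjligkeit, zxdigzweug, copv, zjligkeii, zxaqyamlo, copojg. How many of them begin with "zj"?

Filter for entries beginning with "zj":
Words under "zj": zjligkeii, zjligkeit, zjligo
Count: 3

3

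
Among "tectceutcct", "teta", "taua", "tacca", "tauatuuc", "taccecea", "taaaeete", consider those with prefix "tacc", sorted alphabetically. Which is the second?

taccecea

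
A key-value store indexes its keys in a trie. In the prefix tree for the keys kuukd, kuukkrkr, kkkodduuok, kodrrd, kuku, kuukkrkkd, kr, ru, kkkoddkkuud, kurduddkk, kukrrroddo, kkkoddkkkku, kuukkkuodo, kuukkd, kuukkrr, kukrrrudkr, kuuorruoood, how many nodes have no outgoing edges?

17

Leaves are exactly the stored words that no other stored word extends.
Those words: "kkkoddkkkku", "kkkoddkkuud", "kkkodduuok", "kodrrd", "kr", "kukrrroddo", "kukrrrudkr", "kuku", "kurduddkk", "kuukd", "kuukkd", "kuukkkuodo", "kuukkrkkd", "kuukkrkr", "kuukkrr", "kuuorruoood", "ru"
Leaf count: 17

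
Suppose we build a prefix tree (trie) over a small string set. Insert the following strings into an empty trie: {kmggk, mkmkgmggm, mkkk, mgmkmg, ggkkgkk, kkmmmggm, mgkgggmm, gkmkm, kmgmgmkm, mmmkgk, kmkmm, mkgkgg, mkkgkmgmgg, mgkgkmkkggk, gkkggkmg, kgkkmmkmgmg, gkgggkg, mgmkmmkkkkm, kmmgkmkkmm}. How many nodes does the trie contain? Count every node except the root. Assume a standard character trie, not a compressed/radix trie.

111

Trace insertions, counting only characters that open a new branch:
  "kmggk" → 5 new (k, m, g, g, k)
  "mkmkgmggm" → 9 new (m, k, m, k, g, m, g, g, m)
  "mkkk" → prefix "mk" already present; 2 new (k, k)
  "mgmkmg" → prefix "m" already present; 5 new (g, m, k, m, g)
  "ggkkgkk" → 7 new (g, g, k, k, g, k, k)
  "kkmmmggm" → prefix "k" already present; 7 new (k, m, m, m, g, g, m)
  "mgkgggmm" → prefix "mg" already present; 6 new (k, g, g, g, m, m)
  "gkmkm" → prefix "g" already present; 4 new (k, m, k, m)
  "kmgmgmkm" → prefix "kmg" already present; 5 new (m, g, m, k, m)
  "mmmkgk" → prefix "m" already present; 5 new (m, m, k, g, k)
  "kmkmm" → prefix "km" already present; 3 new (k, m, m)
  "mkgkgg" → prefix "mk" already present; 4 new (g, k, g, g)
  "mkkgkmgmgg" → prefix "mkk" already present; 7 new (g, k, m, g, m, g, g)
  "mgkgkmkkggk" → prefix "mgkg" already present; 7 new (k, m, k, k, g, g, k)
  "gkkggkmg" → prefix "gk" already present; 6 new (k, g, g, k, m, g)
  "kgkkmmkmgmg" → prefix "k" already present; 10 new (g, k, k, m, m, k, m, g, m, g)
  "gkgggkg" → prefix "gk" already present; 5 new (g, g, g, k, g)
  "mgmkmmkkkkm" → prefix "mgmkm" already present; 6 new (m, k, k, k, k, m)
  "kmmgkmkkmm" → prefix "km" already present; 8 new (m, g, k, m, k, k, m, m)
Total nodes = 5 + 9 + 2 + 5 + 7 + 7 + 6 + 4 + 5 + 5 + 3 + 4 + 7 + 7 + 6 + 10 + 5 + 6 + 8 = 111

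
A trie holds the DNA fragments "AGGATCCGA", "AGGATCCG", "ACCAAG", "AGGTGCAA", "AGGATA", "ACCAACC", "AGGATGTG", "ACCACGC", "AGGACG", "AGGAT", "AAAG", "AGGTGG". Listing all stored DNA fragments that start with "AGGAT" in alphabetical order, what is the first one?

Filter for "AGGAT…" and sort: "AGGAT", "AGGATA", "AGGATCCG", "AGGATCCGA", "AGGATGTG"
The 1st is AGGAT.

AGGAT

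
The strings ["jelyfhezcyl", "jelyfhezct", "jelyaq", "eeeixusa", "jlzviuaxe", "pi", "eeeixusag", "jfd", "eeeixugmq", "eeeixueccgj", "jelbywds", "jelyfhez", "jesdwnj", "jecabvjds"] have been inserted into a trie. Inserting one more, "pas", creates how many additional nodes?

The longest prefix of "pas" already in the trie is "p" (length 1).
Each of the 2 remaining characters creates one node.

2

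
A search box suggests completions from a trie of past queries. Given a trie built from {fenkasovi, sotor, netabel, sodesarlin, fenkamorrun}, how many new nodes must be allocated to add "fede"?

The longest prefix of "fede" already in the trie is "fe" (length 2).
Each of the 2 remaining characters creates one node.

2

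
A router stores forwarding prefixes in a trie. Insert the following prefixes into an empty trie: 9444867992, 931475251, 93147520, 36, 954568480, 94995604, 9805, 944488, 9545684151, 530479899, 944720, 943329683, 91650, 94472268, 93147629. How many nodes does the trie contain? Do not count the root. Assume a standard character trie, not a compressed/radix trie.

71

Count nodes per top-level branch (shared prefixes stored once):
  '3'-branch (36): 2 nodes
  '5'-branch (530479899): 9 nodes
  '9'-branch (91650, 93147520, 931475251, 93147629, 943329683, 9444867992, 944488, 944720, 94472268, 94995604, 9545684151, 954568480, 9805): 60 nodes
Sum: 71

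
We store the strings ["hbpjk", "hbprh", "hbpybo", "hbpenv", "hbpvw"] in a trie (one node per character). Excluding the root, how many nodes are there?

15

Trie structure (* marks end of a word):
(root)
└─ h
   └─ b
      └─ p
         ├─ e
         │  └─ n
         │     └─ v *
         ├─ j
         │  └─ k *
         ├─ r
         │  └─ h *
         ├─ v
         │  └─ w *
         └─ y
            └─ b
               └─ o *
Counting every labelled node above: 15.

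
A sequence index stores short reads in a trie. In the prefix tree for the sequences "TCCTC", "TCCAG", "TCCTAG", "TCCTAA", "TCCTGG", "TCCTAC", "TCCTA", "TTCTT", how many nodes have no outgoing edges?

Leaves are exactly the stored words that no other stored word extends.
Those words: "TCCAG", "TCCTAA", "TCCTAC", "TCCTAG", "TCCTC", "TCCTGG", "TTCTT"
Leaf count: 7

7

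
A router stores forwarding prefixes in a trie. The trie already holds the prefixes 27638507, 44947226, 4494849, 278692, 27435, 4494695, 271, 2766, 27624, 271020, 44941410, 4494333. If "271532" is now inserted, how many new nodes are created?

3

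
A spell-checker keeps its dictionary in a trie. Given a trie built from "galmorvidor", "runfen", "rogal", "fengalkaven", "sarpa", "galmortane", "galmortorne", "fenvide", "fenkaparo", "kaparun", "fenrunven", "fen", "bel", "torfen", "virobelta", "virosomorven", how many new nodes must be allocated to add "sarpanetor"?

5

"sarpa" is already a path in the trie; the remaining "netor" must be added.
So 10 − 5 = 5 new nodes.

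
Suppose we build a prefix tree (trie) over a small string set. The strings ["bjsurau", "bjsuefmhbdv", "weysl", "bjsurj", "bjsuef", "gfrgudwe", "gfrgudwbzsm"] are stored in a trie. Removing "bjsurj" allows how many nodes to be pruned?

1

After clearing the end-marker at "bjsurj", prune upward until reaching a node still needed by another word.
The suffix "j" (1 node) is used only by "bjsurj"; the node for "bjsur" still has the child "a", so pruning stops there.
Nodes removed: 1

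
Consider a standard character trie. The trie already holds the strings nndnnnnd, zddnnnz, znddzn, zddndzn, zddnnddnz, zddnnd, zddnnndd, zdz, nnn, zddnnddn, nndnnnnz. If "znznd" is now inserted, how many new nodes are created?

Walking "znznd" from the root, the first 2 characters ("zn") follow existing edges; "z" is the first miss.
Each of the 3 remaining characters creates one node.

3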